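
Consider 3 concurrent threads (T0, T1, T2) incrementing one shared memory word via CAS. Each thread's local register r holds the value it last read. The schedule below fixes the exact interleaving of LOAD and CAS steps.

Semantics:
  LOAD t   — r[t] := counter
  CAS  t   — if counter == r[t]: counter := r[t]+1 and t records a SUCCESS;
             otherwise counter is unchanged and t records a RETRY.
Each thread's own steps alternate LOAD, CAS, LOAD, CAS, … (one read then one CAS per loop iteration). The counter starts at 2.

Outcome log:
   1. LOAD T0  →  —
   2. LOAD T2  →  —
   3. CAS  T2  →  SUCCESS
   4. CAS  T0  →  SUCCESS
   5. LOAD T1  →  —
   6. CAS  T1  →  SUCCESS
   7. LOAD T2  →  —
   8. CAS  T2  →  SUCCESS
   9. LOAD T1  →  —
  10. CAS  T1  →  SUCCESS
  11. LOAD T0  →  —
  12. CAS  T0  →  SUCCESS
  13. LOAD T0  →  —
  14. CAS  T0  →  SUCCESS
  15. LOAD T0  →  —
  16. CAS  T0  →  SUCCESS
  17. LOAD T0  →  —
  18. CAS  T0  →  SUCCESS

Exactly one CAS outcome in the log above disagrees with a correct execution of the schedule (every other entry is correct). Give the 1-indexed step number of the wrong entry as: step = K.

Re-executing:
1. LOAD T0 → mem=2 r[T0]=2 [LOAD]
2. LOAD T2 → mem=2 r[T2]=2 [LOAD]
3. CAS T2 → mem=3 r[T2]=2 [OK]
4. CAS T0 → mem=3 r[T0]=2 [RETRY]
5. LOAD T1 → mem=3 r[T1]=3 [LOAD]
6. CAS T1 → mem=4 r[T1]=3 [OK]
7. LOAD T2 → mem=4 r[T2]=4 [LOAD]
8. CAS T2 → mem=5 r[T2]=4 [OK]
9. LOAD T1 → mem=5 r[T1]=5 [LOAD]
10. CAS T1 → mem=6 r[T1]=5 [OK]
11. LOAD T0 → mem=6 r[T0]=6 [LOAD]
12. CAS T0 → mem=7 r[T0]=6 [OK]
13. LOAD T0 → mem=7 r[T0]=7 [LOAD]
14. CAS T0 → mem=8 r[T0]=7 [OK]
15. LOAD T0 → mem=8 r[T0]=8 [LOAD]
16. CAS T0 → mem=9 r[T0]=8 [OK]
17. LOAD T0 → mem=9 r[T0]=9 [LOAD]
18. CAS T0 → mem=10 r[T0]=9 [OK]
Flip is step 4.

step = 4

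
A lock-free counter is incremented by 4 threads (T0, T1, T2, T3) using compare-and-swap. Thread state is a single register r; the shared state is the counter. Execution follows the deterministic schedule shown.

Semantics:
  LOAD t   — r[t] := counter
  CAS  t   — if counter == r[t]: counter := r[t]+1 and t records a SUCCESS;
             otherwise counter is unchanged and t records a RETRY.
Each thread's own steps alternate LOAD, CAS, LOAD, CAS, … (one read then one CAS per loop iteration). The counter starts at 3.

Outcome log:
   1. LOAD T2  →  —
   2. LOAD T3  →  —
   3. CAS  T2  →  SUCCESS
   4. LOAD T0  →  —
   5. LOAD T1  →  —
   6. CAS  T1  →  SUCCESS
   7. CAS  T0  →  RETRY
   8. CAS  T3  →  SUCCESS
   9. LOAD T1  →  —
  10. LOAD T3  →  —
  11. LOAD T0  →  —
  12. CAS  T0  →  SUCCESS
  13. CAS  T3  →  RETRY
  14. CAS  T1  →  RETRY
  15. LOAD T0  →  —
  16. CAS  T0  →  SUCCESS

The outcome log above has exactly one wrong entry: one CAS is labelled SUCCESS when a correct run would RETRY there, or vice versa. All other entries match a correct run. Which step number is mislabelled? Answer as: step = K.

Reference trace:
1. LOAD T2 → mem=3 r[T2]=3 [LOAD]
2. LOAD T3 → mem=3 r[T3]=3 [LOAD]
3. CAS T2 → mem=4 r[T2]=3 [OK]
4. LOAD T0 → mem=4 r[T0]=4 [LOAD]
5. LOAD T1 → mem=4 r[T1]=4 [LOAD]
6. CAS T1 → mem=5 r[T1]=4 [OK]
7. CAS T0 → mem=5 r[T0]=4 [RETRY]
8. CAS T3 → mem=5 r[T3]=3 [RETRY]
9. LOAD T1 → mem=5 r[T1]=5 [LOAD]
10. LOAD T3 → mem=5 r[T3]=5 [LOAD]
11. LOAD T0 → mem=5 r[T0]=5 [LOAD]
12. CAS T0 → mem=6 r[T0]=5 [OK]
13. CAS T3 → mem=6 r[T3]=5 [RETRY]
14. CAS T1 → mem=6 r[T1]=5 [RETRY]
15. LOAD T0 → mem=6 r[T0]=6 [LOAD]
16. CAS T0 → mem=7 r[T0]=6 [OK]
Log disagrees first at step 8.

step = 8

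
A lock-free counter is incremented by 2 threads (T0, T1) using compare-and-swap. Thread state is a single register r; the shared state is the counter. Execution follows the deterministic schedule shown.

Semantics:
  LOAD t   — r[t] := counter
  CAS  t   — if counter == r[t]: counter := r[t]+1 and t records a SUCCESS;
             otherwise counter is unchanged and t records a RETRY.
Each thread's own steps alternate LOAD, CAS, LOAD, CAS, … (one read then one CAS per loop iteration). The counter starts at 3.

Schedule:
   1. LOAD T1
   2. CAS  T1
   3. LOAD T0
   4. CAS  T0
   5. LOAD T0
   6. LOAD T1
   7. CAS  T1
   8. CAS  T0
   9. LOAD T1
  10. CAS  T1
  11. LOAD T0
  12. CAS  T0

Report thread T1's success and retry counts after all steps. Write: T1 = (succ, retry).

T1 LOAD — after: cnt=3, r=3 — load
T1 CAS — after: cnt=4, r=3 — ok
T0 LOAD — after: cnt=4, r=4 — load
T0 CAS — after: cnt=5, r=4 — ok
T0 LOAD — after: cnt=5, r=5 — load
T1 LOAD — after: cnt=5, r=5 — load
T1 CAS — after: cnt=6, r=5 — ok
T0 CAS — after: cnt=6, r=5 — retry
T1 LOAD — after: cnt=6, r=6 — load
T1 CAS — after: cnt=7, r=6 — ok
T0 LOAD — after: cnt=7, r=7 — load
T0 CAS — after: cnt=8, r=7 — ok

T1 = (3, 0)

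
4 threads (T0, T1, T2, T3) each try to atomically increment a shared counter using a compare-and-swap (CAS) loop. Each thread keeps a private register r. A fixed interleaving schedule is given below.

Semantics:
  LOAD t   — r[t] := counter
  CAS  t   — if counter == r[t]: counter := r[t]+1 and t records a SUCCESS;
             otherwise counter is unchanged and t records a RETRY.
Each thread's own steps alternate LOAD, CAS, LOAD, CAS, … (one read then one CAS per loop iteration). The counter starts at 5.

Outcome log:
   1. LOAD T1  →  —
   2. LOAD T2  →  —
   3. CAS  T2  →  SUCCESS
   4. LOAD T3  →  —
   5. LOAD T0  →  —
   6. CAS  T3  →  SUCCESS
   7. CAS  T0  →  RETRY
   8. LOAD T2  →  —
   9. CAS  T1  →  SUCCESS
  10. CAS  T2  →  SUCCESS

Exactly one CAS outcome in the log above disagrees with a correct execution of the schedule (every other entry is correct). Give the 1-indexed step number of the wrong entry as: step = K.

step = 9

Re-executing:
#1 T1 reads 5
#2 T2 reads 5
#3 T2 CAS(5→6) writes; counter now 6
#4 T3 reads 6
#5 T0 reads 6
#6 T3 CAS(6→7) writes; counter now 7
#7 T0 CAS(6→7) fails; counter now 7
#8 T2 reads 7
#9 T1 CAS(5→6) fails; counter now 7
#10 T2 CAS(7→8) writes; counter now 8
Log disagrees first at step 9.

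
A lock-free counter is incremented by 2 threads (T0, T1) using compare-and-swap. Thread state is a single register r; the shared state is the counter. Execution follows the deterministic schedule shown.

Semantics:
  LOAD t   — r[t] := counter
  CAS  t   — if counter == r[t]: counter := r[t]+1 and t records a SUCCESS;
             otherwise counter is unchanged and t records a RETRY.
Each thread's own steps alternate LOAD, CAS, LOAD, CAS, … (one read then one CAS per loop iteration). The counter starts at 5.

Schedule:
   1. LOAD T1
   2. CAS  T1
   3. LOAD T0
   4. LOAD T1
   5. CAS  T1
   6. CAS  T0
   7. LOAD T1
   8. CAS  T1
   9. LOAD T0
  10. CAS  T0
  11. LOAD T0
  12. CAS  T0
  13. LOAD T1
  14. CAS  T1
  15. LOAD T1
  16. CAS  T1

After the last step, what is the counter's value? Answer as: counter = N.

counter = 12

   1) LOAD T1:  M=5  r_T1=5
   2) CAS  T1:  M=6  r_T1=5 ✓
   3) LOAD T0:  M=6  r_T0=6
   4) LOAD T1:  M=6  r_T1=6
   5) CAS  T1:  M=7  r_T1=6 ✓
   6) CAS  T0:  M=7  r_T0=6 ✗
   7) LOAD T1:  M=7  r_T1=7
   8) CAS  T1:  M=8  r_T1=7 ✓
   9) LOAD T0:  M=8  r_T0=8
  10) CAS  T0:  M=9  r_T0=8 ✓
  11) LOAD T0:  M=9  r_T0=9
  12) CAS  T0:  M=10  r_T0=9 ✓
  13) LOAD T1:  M=10  r_T1=10
  14) CAS  T1:  M=11  r_T1=10 ✓
  15) LOAD T1:  M=11  r_T1=11
  16) CAS  T1:  M=12  r_T1=11 ✓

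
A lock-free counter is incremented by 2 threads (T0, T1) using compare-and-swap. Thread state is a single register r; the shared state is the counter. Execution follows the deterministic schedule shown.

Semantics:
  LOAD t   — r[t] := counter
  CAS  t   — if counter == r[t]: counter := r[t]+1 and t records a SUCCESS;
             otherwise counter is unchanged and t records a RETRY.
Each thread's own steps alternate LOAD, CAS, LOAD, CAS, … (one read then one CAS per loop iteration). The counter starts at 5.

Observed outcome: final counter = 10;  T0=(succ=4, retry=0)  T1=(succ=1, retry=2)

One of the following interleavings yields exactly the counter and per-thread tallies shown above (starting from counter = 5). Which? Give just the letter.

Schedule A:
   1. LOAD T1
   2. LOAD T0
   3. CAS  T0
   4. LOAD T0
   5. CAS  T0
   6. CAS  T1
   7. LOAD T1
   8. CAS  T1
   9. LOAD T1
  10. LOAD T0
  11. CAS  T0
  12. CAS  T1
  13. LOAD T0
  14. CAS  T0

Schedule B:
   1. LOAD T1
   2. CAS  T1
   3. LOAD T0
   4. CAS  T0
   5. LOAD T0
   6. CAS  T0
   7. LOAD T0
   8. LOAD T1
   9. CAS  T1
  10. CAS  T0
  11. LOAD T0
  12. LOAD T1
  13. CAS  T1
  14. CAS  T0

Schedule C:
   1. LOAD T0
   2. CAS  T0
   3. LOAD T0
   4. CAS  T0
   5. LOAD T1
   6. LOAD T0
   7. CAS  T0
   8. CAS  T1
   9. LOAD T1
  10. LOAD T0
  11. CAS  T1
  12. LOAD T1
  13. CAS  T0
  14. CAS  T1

A

Tracing schedule A:
step 1: T1 LOAD ⇒ load; ctr=5 reg=5
step 2: T0 LOAD ⇒ load; ctr=5 reg=5
step 3: T0 CAS ⇒ ok; ctr=6 reg=5
step 4: T0 LOAD ⇒ load; ctr=6 reg=6
step 5: T0 CAS ⇒ ok; ctr=7 reg=6
step 6: T1 CAS ⇒ retry; ctr=7 reg=5
step 7: T1 LOAD ⇒ load; ctr=7 reg=7
step 8: T1 CAS ⇒ ok; ctr=8 reg=7
step 9: T1 LOAD ⇒ load; ctr=8 reg=8
step 10: T0 LOAD ⇒ load; ctr=8 reg=8
step 11: T0 CAS ⇒ ok; ctr=9 reg=8
step 12: T1 CAS ⇒ retry; ctr=9 reg=8
step 13: T0 LOAD ⇒ load; ctr=9 reg=9
step 14: T0 CAS ⇒ ok; ctr=10 reg=9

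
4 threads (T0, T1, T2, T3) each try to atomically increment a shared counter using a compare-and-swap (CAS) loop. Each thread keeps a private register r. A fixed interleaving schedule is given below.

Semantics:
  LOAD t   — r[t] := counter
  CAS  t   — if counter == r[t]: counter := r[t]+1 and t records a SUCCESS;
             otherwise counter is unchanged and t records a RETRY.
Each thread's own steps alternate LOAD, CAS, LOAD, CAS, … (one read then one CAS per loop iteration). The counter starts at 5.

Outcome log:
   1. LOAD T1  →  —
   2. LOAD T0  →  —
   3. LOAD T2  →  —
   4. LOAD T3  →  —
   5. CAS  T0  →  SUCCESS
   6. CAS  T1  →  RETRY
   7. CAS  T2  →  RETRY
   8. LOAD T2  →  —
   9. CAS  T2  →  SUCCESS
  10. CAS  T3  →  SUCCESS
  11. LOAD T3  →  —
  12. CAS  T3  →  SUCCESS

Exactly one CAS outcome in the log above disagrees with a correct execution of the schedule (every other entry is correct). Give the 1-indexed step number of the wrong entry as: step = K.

step = 10

Correct run:
step 1: T1 LOAD ⇒ load; ctr=5 reg=5
step 2: T0 LOAD ⇒ load; ctr=5 reg=5
step 3: T2 LOAD ⇒ load; ctr=5 reg=5
step 4: T3 LOAD ⇒ load; ctr=5 reg=5
step 5: T0 CAS ⇒ ok; ctr=6 reg=5
step 6: T1 CAS ⇒ retry; ctr=6 reg=5
step 7: T2 CAS ⇒ retry; ctr=6 reg=5
step 8: T2 LOAD ⇒ load; ctr=6 reg=6
step 9: T2 CAS ⇒ ok; ctr=7 reg=6
step 10: T3 CAS ⇒ retry; ctr=7 reg=5
step 11: T3 LOAD ⇒ load; ctr=7 reg=7
step 12: T3 CAS ⇒ ok; ctr=8 reg=7
Log disagrees first at step 10.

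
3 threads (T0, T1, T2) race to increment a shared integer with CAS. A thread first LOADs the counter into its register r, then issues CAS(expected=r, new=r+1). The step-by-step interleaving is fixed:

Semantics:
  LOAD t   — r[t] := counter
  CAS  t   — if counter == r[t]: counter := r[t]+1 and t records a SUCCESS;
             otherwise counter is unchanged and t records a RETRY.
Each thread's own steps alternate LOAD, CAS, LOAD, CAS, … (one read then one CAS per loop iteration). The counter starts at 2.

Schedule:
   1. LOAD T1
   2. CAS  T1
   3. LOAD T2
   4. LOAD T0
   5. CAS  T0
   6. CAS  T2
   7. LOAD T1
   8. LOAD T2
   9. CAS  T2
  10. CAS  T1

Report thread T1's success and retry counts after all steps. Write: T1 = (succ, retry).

T1 = (1, 1)

1. LOAD T1 → mem=2 r[T1]=2 [LOAD]
2. CAS T1 → mem=3 r[T1]=2 [OK]
3. LOAD T2 → mem=3 r[T2]=3 [LOAD]
4. LOAD T0 → mem=3 r[T0]=3 [LOAD]
5. CAS T0 → mem=4 r[T0]=3 [OK]
6. CAS T2 → mem=4 r[T2]=3 [RETRY]
7. LOAD T1 → mem=4 r[T1]=4 [LOAD]
8. LOAD T2 → mem=4 r[T2]=4 [LOAD]
9. CAS T2 → mem=5 r[T2]=4 [OK]
10. CAS T1 → mem=5 r[T1]=4 [RETRY]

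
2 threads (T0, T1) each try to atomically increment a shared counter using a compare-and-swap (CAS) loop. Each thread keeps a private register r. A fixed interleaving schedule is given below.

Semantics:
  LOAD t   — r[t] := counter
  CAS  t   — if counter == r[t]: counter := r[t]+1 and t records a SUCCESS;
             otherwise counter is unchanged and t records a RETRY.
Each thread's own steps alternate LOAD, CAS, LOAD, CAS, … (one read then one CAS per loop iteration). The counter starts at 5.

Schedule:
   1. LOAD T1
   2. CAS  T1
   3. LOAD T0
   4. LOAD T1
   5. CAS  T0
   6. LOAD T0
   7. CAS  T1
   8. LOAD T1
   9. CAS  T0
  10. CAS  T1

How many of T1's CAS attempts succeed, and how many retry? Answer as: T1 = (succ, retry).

T1 = (1, 2)

T1 LOAD — after: cnt=5, r=5 — load
T1 CAS — after: cnt=6, r=5 — ok
T0 LOAD — after: cnt=6, r=6 — load
T1 LOAD — after: cnt=6, r=6 — load
T0 CAS — after: cnt=7, r=6 — ok
T0 LOAD — after: cnt=7, r=7 — load
T1 CAS — after: cnt=7, r=6 — retry
T1 LOAD — after: cnt=7, r=7 — load
T0 CAS — after: cnt=8, r=7 — ok
T1 CAS — after: cnt=8, r=7 — retry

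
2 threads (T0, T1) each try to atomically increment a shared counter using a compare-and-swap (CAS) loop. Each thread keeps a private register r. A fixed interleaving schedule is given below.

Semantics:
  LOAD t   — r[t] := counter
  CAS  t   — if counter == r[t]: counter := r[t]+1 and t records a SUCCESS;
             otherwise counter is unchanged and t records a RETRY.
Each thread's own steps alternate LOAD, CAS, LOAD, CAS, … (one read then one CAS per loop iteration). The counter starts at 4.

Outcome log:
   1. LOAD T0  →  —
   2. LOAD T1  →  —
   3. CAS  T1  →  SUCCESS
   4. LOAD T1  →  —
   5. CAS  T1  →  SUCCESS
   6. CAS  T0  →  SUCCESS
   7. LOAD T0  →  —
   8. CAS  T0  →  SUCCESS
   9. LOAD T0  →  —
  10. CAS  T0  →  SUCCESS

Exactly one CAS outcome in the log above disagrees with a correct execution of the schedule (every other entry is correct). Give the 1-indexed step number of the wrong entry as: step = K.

step = 6

Reference trace:
1. LOAD T0 → mem=4 r[T0]=4 [LOAD]
2. LOAD T1 → mem=4 r[T1]=4 [LOAD]
3. CAS T1 → mem=5 r[T1]=4 [OK]
4. LOAD T1 → mem=5 r[T1]=5 [LOAD]
5. CAS T1 → mem=6 r[T1]=5 [OK]
6. CAS T0 → mem=6 r[T0]=4 [RETRY]
7. LOAD T0 → mem=6 r[T0]=6 [LOAD]
8. CAS T0 → mem=7 r[T0]=6 [OK]
9. LOAD T0 → mem=7 r[T0]=7 [LOAD]
10. CAS T0 → mem=8 r[T0]=7 [OK]
Mismatch at 6.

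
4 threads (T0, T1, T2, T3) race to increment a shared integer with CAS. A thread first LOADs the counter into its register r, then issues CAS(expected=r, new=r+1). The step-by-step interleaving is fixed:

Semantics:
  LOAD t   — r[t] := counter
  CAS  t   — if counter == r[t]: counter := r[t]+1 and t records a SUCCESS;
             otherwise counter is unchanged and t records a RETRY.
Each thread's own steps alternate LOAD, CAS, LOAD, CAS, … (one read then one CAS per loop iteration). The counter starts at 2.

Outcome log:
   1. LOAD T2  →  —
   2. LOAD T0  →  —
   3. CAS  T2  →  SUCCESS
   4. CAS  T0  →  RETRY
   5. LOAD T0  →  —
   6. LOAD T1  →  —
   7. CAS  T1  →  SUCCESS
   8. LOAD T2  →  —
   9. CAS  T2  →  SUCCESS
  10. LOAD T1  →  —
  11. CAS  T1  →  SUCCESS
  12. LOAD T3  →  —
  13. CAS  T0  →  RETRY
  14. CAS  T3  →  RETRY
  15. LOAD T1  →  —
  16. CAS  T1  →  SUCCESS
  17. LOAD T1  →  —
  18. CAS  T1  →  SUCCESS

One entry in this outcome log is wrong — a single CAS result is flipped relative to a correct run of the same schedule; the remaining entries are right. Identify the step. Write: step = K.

step = 14

Re-executing:
step 1: T2 LOAD ⇒ load; ctr=2 reg=2
step 2: T0 LOAD ⇒ load; ctr=2 reg=2
step 3: T2 CAS ⇒ ok; ctr=3 reg=2
step 4: T0 CAS ⇒ retry; ctr=3 reg=2
step 5: T0 LOAD ⇒ load; ctr=3 reg=3
step 6: T1 LOAD ⇒ load; ctr=3 reg=3
step 7: T1 CAS ⇒ ok; ctr=4 reg=3
step 8: T2 LOAD ⇒ load; ctr=4 reg=4
step 9: T2 CAS ⇒ ok; ctr=5 reg=4
step 10: T1 LOAD ⇒ load; ctr=5 reg=5
step 11: T1 CAS ⇒ ok; ctr=6 reg=5
step 12: T3 LOAD ⇒ load; ctr=6 reg=6
step 13: T0 CAS ⇒ retry; ctr=6 reg=3
step 14: T3 CAS ⇒ ok; ctr=7 reg=6
step 15: T1 LOAD ⇒ load; ctr=7 reg=7
step 16: T1 CAS ⇒ ok; ctr=8 reg=7
step 17: T1 LOAD ⇒ load; ctr=8 reg=8
step 18: T1 CAS ⇒ ok; ctr=9 reg=8
Mismatch at 14.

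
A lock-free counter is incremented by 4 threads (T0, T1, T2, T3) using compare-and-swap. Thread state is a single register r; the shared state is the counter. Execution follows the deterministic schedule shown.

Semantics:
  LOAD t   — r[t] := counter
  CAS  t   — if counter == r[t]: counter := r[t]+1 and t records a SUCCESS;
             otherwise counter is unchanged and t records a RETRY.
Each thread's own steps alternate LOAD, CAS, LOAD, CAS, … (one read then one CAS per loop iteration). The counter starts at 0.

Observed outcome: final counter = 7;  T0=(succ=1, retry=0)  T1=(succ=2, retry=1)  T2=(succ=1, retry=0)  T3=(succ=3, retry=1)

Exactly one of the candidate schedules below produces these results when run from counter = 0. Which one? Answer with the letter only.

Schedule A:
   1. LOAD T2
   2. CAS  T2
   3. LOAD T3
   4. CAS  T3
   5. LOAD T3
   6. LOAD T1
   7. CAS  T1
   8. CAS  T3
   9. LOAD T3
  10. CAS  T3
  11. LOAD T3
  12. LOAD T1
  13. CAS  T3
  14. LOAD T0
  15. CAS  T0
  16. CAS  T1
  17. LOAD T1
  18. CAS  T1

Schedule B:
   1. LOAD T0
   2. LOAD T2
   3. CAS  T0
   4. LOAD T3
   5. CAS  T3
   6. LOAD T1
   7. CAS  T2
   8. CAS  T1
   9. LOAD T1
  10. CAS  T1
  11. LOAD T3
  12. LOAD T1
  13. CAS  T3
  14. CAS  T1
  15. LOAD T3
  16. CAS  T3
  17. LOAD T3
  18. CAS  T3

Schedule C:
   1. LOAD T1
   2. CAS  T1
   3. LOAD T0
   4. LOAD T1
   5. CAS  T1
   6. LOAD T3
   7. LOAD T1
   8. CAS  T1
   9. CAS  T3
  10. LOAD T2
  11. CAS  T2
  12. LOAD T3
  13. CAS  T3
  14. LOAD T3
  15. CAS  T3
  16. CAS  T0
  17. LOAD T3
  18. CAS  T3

A

Simulating candidate A:
step 1: T2 LOAD ⇒ load; ctr=0 reg=0
step 2: T2 CAS ⇒ ok; ctr=1 reg=0
step 3: T3 LOAD ⇒ load; ctr=1 reg=1
step 4: T3 CAS ⇒ ok; ctr=2 reg=1
step 5: T3 LOAD ⇒ load; ctr=2 reg=2
step 6: T1 LOAD ⇒ load; ctr=2 reg=2
step 7: T1 CAS ⇒ ok; ctr=3 reg=2
step 8: T3 CAS ⇒ retry; ctr=3 reg=2
step 9: T3 LOAD ⇒ load; ctr=3 reg=3
step 10: T3 CAS ⇒ ok; ctr=4 reg=3
step 11: T3 LOAD ⇒ load; ctr=4 reg=4
step 12: T1 LOAD ⇒ load; ctr=4 reg=4
step 13: T3 CAS ⇒ ok; ctr=5 reg=4
step 14: T0 LOAD ⇒ load; ctr=5 reg=5
step 15: T0 CAS ⇒ ok; ctr=6 reg=5
step 16: T1 CAS ⇒ retry; ctr=6 reg=4
step 17: T1 LOAD ⇒ load; ctr=6 reg=6
step 18: T1 CAS ⇒ ok; ctr=7 reg=6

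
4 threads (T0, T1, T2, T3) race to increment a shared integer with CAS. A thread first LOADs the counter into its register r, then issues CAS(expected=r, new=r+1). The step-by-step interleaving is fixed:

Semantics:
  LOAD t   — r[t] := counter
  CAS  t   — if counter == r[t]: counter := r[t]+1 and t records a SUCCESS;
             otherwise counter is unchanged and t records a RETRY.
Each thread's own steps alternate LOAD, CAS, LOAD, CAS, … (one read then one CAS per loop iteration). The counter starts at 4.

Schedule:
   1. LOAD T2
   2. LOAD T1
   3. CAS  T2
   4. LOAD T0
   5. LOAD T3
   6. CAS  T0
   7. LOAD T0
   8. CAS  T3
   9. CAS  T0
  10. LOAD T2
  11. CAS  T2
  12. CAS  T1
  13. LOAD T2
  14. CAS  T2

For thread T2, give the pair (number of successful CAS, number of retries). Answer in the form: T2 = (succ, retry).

T2 = (3, 0)

[1] T2.load  rd  (counter 4, T2.r 4)
[2] T1.load  rd  (counter 4, T1.r 4)
[3] T2.cas  hit  (counter 5, T2.r 4)
[4] T0.load  rd  (counter 5, T0.r 5)
[5] T3.load  rd  (counter 5, T3.r 5)
[6] T0.cas  hit  (counter 6, T0.r 5)
[7] T0.load  rd  (counter 6, T0.r 6)
[8] T3.cas  miss  (counter 6, T3.r 5)
[9] T0.cas  hit  (counter 7, T0.r 6)
[10] T2.load  rd  (counter 7, T2.r 7)
[11] T2.cas  hit  (counter 8, T2.r 7)
[12] T1.cas  miss  (counter 8, T1.r 4)
[13] T2.load  rd  (counter 8, T2.r 8)
[14] T2.cas  hit  (counter 9, T2.r 8)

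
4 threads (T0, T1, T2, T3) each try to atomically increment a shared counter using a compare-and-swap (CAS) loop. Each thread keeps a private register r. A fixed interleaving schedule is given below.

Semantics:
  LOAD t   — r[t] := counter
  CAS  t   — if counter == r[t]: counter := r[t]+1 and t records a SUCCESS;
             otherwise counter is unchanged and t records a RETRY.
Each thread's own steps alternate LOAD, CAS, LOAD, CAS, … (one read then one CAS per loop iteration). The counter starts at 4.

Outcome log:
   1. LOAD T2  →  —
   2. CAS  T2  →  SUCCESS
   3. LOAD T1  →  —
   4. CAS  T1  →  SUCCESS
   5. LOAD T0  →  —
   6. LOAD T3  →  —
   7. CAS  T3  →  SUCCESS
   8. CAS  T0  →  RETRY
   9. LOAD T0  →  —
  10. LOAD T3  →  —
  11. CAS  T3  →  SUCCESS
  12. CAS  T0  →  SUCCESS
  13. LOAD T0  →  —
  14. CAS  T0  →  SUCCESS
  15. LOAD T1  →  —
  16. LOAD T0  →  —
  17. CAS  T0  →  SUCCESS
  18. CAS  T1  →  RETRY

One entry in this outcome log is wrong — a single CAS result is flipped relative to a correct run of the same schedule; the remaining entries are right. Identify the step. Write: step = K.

step = 12

Correct run:
   1) LOAD T2:  M=4  r_T2=4
   2) CAS  T2:  M=5  r_T2=4 ✓
   3) LOAD T1:  M=5  r_T1=5
   4) CAS  T1:  M=6  r_T1=5 ✓
   5) LOAD T0:  M=6  r_T0=6
   6) LOAD T3:  M=6  r_T3=6
   7) CAS  T3:  M=7  r_T3=6 ✓
   8) CAS  T0:  M=7  r_T0=6 ✗
   9) LOAD T0:  M=7  r_T0=7
  10) LOAD T3:  M=7  r_T3=7
  11) CAS  T3:  M=8  r_T3=7 ✓
  12) CAS  T0:  M=8  r_T0=7 ✗
  13) LOAD T0:  M=8  r_T0=8
  14) CAS  T0:  M=9  r_T0=8 ✓
  15) LOAD T1:  M=9  r_T1=9
  16) LOAD T0:  M=9  r_T0=9
  17) CAS  T0:  M=10  r_T0=9 ✓
  18) CAS  T1:  M=10  r_T1=9 ✗
Log disagrees first at step 12.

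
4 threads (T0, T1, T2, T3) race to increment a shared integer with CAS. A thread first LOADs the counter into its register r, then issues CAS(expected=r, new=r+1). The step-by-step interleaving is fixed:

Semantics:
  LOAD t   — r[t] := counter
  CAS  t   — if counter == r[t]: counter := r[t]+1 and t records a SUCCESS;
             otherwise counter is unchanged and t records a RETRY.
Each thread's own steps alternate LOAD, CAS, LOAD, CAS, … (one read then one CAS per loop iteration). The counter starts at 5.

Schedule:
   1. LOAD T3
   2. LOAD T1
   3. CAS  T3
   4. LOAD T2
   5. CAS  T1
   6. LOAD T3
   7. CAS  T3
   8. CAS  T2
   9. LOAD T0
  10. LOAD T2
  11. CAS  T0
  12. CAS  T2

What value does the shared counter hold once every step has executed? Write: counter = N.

[1] T3.load  rd  (counter 5, T3.r 5)
[2] T1.load  rd  (counter 5, T1.r 5)
[3] T3.cas  hit  (counter 6, T3.r 5)
[4] T2.load  rd  (counter 6, T2.r 6)
[5] T1.cas  miss  (counter 6, T1.r 5)
[6] T3.load  rd  (counter 6, T3.r 6)
[7] T3.cas  hit  (counter 7, T3.r 6)
[8] T2.cas  miss  (counter 7, T2.r 6)
[9] T0.load  rd  (counter 7, T0.r 7)
[10] T2.load  rd  (counter 7, T2.r 7)
[11] T0.cas  hit  (counter 8, T0.r 7)
[12] T2.cas  miss  (counter 8, T2.r 7)

counter = 8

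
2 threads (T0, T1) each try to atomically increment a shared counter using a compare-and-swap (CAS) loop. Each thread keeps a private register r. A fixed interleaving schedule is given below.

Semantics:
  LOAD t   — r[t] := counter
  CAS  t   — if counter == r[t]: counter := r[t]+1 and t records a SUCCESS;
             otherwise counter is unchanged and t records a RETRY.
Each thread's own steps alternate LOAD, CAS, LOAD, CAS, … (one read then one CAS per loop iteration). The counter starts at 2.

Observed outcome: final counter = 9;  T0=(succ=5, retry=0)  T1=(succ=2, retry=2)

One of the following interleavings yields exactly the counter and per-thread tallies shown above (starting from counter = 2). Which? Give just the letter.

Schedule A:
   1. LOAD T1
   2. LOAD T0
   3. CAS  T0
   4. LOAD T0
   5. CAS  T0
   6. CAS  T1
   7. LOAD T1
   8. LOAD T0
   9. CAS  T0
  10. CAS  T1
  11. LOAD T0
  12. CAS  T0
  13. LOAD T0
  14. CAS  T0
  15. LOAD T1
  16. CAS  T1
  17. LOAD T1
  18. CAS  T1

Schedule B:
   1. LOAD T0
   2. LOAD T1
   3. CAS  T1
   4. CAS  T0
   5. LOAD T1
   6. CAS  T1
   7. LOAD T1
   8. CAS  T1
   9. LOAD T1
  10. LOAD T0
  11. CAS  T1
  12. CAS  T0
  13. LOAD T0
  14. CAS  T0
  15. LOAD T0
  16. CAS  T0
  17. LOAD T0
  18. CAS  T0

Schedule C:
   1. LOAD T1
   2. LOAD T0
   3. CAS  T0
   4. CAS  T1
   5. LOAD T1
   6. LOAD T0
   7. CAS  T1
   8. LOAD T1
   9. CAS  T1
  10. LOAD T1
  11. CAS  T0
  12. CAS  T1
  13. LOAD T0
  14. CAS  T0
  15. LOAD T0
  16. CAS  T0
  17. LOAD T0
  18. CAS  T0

Run A:
T1 LOAD — after: cnt=2, r=2 — load
T0 LOAD — after: cnt=2, r=2 — load
T0 CAS — after: cnt=3, r=2 — ok
T0 LOAD — after: cnt=3, r=3 — load
T0 CAS — after: cnt=4, r=3 — ok
T1 CAS — after: cnt=4, r=2 — retry
T1 LOAD — after: cnt=4, r=4 — load
T0 LOAD — after: cnt=4, r=4 — load
T0 CAS — after: cnt=5, r=4 — ok
T1 CAS — after: cnt=5, r=4 — retry
T0 LOAD — after: cnt=5, r=5 — load
T0 CAS — after: cnt=6, r=5 — ok
T0 LOAD — after: cnt=6, r=6 — load
T0 CAS — after: cnt=7, r=6 — ok
T1 LOAD — after: cnt=7, r=7 — load
T1 CAS — after: cnt=8, r=7 — ok
T1 LOAD — after: cnt=8, r=8 — load
T1 CAS — after: cnt=9, r=8 — ok

A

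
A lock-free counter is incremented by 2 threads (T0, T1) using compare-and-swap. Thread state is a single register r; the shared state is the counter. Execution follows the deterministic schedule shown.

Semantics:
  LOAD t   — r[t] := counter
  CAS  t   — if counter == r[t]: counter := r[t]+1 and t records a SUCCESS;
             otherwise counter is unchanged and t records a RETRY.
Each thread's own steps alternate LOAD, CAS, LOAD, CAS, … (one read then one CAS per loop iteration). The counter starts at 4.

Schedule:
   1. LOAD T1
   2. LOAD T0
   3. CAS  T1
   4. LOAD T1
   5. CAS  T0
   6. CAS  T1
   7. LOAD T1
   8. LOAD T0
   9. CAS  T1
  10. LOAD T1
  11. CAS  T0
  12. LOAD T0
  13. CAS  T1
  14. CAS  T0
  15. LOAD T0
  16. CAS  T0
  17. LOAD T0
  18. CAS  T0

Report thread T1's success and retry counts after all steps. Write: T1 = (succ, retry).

   1) LOAD T1:  M=4  r_T1=4
   2) LOAD T0:  M=4  r_T0=4
   3) CAS  T1:  M=5  r_T1=4 ✓
   4) LOAD T1:  M=5  r_T1=5
   5) CAS  T0:  M=5  r_T0=4 ✗
   6) CAS  T1:  M=6  r_T1=5 ✓
   7) LOAD T1:  M=6  r_T1=6
   8) LOAD T0:  M=6  r_T0=6
   9) CAS  T1:  M=7  r_T1=6 ✓
  10) LOAD T1:  M=7  r_T1=7
  11) CAS  T0:  M=7  r_T0=6 ✗
  12) LOAD T0:  M=7  r_T0=7
  13) CAS  T1:  M=8  r_T1=7 ✓
  14) CAS  T0:  M=8  r_T0=7 ✗
  15) LOAD T0:  M=8  r_T0=8
  16) CAS  T0:  M=9  r_T0=8 ✓
  17) LOAD T0:  M=9  r_T0=9
  18) CAS  T0:  M=10  r_T0=9 ✓

T1 = (4, 0)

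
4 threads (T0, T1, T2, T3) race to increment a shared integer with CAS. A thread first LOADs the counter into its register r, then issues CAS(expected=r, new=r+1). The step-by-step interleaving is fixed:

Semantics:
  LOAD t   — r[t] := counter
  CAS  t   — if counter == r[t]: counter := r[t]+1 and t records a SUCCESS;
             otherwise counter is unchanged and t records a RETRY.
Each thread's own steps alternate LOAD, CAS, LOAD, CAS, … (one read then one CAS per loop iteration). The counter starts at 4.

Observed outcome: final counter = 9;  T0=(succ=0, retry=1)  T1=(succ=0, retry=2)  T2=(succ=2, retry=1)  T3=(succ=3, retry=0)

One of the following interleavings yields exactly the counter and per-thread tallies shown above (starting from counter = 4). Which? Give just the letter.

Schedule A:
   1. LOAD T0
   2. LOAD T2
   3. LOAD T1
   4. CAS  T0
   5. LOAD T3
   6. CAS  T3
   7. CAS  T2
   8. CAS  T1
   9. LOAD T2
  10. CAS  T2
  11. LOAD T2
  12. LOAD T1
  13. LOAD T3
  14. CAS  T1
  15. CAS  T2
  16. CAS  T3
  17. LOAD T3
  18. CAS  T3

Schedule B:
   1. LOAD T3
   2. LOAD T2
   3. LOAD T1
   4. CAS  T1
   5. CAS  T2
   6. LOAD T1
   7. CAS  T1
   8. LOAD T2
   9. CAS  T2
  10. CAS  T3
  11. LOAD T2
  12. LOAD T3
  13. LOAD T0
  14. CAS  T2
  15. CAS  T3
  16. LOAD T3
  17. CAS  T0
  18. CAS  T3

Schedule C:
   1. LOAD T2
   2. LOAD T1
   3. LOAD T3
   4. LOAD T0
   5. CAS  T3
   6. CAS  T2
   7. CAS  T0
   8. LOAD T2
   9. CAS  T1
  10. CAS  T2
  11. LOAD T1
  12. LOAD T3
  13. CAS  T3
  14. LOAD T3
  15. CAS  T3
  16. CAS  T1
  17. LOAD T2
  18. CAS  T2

Tracing schedule C:
step 1: T2 LOAD ⇒ load; ctr=4 reg=4
step 2: T1 LOAD ⇒ load; ctr=4 reg=4
step 3: T3 LOAD ⇒ load; ctr=4 reg=4
step 4: T0 LOAD ⇒ load; ctr=4 reg=4
step 5: T3 CAS ⇒ ok; ctr=5 reg=4
step 6: T2 CAS ⇒ retry; ctr=5 reg=4
step 7: T0 CAS ⇒ retry; ctr=5 reg=4
step 8: T2 LOAD ⇒ load; ctr=5 reg=5
step 9: T1 CAS ⇒ retry; ctr=5 reg=4
step 10: T2 CAS ⇒ ok; ctr=6 reg=5
step 11: T1 LOAD ⇒ load; ctr=6 reg=6
step 12: T3 LOAD ⇒ load; ctr=6 reg=6
step 13: T3 CAS ⇒ ok; ctr=7 reg=6
step 14: T3 LOAD ⇒ load; ctr=7 reg=7
step 15: T3 CAS ⇒ ok; ctr=8 reg=7
step 16: T1 CAS ⇒ retry; ctr=8 reg=6
step 17: T2 LOAD ⇒ load; ctr=8 reg=8
step 18: T2 CAS ⇒ ok; ctr=9 reg=8

C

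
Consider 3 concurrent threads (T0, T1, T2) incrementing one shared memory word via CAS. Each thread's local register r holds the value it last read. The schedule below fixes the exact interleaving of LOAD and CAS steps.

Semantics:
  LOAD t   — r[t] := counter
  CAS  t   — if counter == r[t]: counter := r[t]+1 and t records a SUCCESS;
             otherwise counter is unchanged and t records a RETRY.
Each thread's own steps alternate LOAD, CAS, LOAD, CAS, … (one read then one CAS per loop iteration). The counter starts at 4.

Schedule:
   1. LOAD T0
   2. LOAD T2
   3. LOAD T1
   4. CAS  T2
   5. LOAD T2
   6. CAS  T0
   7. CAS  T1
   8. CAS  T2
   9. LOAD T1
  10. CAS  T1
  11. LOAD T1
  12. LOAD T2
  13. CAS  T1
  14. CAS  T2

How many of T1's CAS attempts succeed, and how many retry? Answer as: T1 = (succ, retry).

T1 = (2, 1)

#1 T0 reads 4
#2 T2 reads 4
#3 T1 reads 4
#4 T2 CAS(4→5) writes; counter now 5
#5 T2 reads 5
#6 T0 CAS(4→5) fails; counter now 5
#7 T1 CAS(4→5) fails; counter now 5
#8 T2 CAS(5→6) writes; counter now 6
#9 T1 reads 6
#10 T1 CAS(6→7) writes; counter now 7
#11 T1 reads 7
#12 T2 reads 7
#13 T1 CAS(7→8) writes; counter now 8
#14 T2 CAS(7→8) fails; counter now 8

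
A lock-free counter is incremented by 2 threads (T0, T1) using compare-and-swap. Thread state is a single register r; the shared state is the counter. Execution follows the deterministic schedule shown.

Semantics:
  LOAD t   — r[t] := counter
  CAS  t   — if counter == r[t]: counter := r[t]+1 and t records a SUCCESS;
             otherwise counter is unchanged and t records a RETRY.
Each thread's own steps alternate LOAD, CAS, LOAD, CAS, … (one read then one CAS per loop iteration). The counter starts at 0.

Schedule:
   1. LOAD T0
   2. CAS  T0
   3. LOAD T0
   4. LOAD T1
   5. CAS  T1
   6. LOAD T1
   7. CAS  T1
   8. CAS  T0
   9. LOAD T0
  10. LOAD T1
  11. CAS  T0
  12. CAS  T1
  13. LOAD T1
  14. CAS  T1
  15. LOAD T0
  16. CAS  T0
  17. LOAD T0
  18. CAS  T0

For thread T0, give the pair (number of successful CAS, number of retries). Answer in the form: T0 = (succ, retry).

1. LOAD T0 → mem=0 r[T0]=0 [LOAD]
2. CAS T0 → mem=1 r[T0]=0 [OK]
3. LOAD T0 → mem=1 r[T0]=1 [LOAD]
4. LOAD T1 → mem=1 r[T1]=1 [LOAD]
5. CAS T1 → mem=2 r[T1]=1 [OK]
6. LOAD T1 → mem=2 r[T1]=2 [LOAD]
7. CAS T1 → mem=3 r[T1]=2 [OK]
8. CAS T0 → mem=3 r[T0]=1 [RETRY]
9. LOAD T0 → mem=3 r[T0]=3 [LOAD]
10. LOAD T1 → mem=3 r[T1]=3 [LOAD]
11. CAS T0 → mem=4 r[T0]=3 [OK]
12. CAS T1 → mem=4 r[T1]=3 [RETRY]
13. LOAD T1 → mem=4 r[T1]=4 [LOAD]
14. CAS T1 → mem=5 r[T1]=4 [OK]
15. LOAD T0 → mem=5 r[T0]=5 [LOAD]
16. CAS T0 → mem=6 r[T0]=5 [OK]
17. LOAD T0 → mem=6 r[T0]=6 [LOAD]
18. CAS T0 → mem=7 r[T0]=6 [OK]

T0 = (4, 1)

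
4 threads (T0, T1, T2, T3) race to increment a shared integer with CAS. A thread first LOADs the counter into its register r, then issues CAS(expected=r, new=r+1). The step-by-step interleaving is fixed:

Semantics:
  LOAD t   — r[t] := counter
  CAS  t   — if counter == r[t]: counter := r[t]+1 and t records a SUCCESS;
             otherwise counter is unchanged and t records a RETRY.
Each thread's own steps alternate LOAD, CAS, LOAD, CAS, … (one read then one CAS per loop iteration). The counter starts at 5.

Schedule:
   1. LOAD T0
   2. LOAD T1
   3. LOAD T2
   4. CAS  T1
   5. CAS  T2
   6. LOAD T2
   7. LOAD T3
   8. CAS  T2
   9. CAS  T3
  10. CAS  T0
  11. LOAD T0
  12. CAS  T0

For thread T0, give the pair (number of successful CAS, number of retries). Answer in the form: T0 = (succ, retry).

T0 = (1, 1)

T0 LOAD — after: cnt=5, r=5 — load
T1 LOAD — after: cnt=5, r=5 — load
T2 LOAD — after: cnt=5, r=5 — load
T1 CAS — after: cnt=6, r=5 — ok
T2 CAS — after: cnt=6, r=5 — retry
T2 LOAD — after: cnt=6, r=6 — load
T3 LOAD — after: cnt=6, r=6 — load
T2 CAS — after: cnt=7, r=6 — ok
T3 CAS — after: cnt=7, r=6 — retry
T0 CAS — after: cnt=7, r=5 — retry
T0 LOAD — after: cnt=7, r=7 — load
T0 CAS — after: cnt=8, r=7 — ok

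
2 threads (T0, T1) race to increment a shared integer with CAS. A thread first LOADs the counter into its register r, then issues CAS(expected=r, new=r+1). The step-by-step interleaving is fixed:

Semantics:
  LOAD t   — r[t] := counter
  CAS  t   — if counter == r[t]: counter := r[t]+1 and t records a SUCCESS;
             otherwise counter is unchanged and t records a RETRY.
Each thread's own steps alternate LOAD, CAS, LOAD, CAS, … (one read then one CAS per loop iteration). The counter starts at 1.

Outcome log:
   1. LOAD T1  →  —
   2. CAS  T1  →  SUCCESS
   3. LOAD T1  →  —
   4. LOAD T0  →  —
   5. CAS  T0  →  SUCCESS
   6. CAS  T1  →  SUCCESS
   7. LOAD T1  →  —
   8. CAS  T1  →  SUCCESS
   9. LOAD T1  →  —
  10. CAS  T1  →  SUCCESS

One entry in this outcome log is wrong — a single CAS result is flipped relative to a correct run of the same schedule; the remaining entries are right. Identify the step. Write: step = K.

Correct run:
step 1: T1 LOAD ⇒ load; ctr=1 reg=1
step 2: T1 CAS ⇒ ok; ctr=2 reg=1
step 3: T1 LOAD ⇒ load; ctr=2 reg=2
step 4: T0 LOAD ⇒ load; ctr=2 reg=2
step 5: T0 CAS ⇒ ok; ctr=3 reg=2
step 6: T1 CAS ⇒ retry; ctr=3 reg=2
step 7: T1 LOAD ⇒ load; ctr=3 reg=3
step 8: T1 CAS ⇒ ok; ctr=4 reg=3
step 9: T1 LOAD ⇒ load; ctr=4 reg=4
step 10: T1 CAS ⇒ ok; ctr=5 reg=4
Mismatch at 6.

step = 6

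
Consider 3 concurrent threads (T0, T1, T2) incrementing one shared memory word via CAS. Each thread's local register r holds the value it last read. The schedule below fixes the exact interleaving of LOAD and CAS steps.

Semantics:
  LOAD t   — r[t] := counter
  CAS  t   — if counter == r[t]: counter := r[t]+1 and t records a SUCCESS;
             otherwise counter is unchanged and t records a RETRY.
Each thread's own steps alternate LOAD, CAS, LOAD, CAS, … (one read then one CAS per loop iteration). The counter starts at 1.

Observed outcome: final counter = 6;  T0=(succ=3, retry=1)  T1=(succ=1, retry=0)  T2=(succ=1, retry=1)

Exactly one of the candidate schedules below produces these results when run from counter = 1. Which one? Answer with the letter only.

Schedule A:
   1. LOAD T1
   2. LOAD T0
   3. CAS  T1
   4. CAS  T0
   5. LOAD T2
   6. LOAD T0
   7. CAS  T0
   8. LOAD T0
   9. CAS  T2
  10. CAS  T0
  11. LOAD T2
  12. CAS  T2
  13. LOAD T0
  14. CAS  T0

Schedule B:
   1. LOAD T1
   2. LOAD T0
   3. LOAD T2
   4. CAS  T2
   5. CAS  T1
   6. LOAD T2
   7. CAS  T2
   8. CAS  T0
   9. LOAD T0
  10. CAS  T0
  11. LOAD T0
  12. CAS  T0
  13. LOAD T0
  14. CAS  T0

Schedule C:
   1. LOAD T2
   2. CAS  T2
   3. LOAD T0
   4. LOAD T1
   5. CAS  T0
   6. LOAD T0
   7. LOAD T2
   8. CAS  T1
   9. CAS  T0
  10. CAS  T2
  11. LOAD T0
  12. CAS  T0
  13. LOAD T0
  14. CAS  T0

A

Tracing schedule A:
   1) LOAD T1:  M=1  r_T1=1
   2) LOAD T0:  M=1  r_T0=1
   3) CAS  T1:  M=2  r_T1=1 ✓
   4) CAS  T0:  M=2  r_T0=1 ✗
   5) LOAD T2:  M=2  r_T2=2
   6) LOAD T0:  M=2  r_T0=2
   7) CAS  T0:  M=3  r_T0=2 ✓
   8) LOAD T0:  M=3  r_T0=3
   9) CAS  T2:  M=3  r_T2=2 ✗
  10) CAS  T0:  M=4  r_T0=3 ✓
  11) LOAD T2:  M=4  r_T2=4
  12) CAS  T2:  M=5  r_T2=4 ✓
  13) LOAD T0:  M=5  r_T0=5
  14) CAS  T0:  M=6  r_T0=5 ✓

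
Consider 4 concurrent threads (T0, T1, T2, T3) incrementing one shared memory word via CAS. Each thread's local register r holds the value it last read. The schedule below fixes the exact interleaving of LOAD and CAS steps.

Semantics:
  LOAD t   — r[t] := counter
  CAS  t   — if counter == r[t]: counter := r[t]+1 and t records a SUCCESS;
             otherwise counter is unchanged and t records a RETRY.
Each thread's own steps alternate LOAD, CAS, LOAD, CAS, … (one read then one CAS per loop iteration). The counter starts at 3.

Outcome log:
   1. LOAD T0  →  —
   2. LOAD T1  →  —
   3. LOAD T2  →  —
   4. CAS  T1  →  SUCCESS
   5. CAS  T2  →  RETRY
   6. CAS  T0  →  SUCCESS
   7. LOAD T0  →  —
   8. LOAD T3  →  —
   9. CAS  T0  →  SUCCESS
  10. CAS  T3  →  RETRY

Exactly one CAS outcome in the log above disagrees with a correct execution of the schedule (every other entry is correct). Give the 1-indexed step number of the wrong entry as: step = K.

step = 6

Correct run:
#1 T0 reads 3
#2 T1 reads 3
#3 T2 reads 3
#4 T1 CAS(3→4) writes; counter now 4
#5 T2 CAS(3→4) fails; counter now 4
#6 T0 CAS(3→4) fails; counter now 4
#7 T0 reads 4
#8 T3 reads 4
#9 T0 CAS(4→5) writes; counter now 5
#10 T3 CAS(4→5) fails; counter now 5
Log disagrees first at step 6.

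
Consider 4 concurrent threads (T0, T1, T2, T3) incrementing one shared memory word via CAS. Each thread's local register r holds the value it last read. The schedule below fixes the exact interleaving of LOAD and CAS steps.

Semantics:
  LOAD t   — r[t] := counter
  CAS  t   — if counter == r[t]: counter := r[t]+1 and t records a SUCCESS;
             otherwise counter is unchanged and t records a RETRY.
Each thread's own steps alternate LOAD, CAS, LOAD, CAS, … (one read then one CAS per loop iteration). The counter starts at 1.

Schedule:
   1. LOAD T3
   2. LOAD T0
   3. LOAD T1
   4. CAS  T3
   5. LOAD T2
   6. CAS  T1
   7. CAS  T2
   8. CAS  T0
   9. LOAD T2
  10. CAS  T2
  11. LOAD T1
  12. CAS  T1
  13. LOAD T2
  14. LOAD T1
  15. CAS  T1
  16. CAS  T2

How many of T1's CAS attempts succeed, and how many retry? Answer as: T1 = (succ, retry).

T1 = (2, 1)

   1) LOAD T3:  M=1  r_T3=1
   2) LOAD T0:  M=1  r_T0=1
   3) LOAD T1:  M=1  r_T1=1
   4) CAS  T3:  M=2  r_T3=1 ✓
   5) LOAD T2:  M=2  r_T2=2
   6) CAS  T1:  M=2  r_T1=1 ✗
   7) CAS  T2:  M=3  r_T2=2 ✓
   8) CAS  T0:  M=3  r_T0=1 ✗
   9) LOAD T2:  M=3  r_T2=3
  10) CAS  T2:  M=4  r_T2=3 ✓
  11) LOAD T1:  M=4  r_T1=4
  12) CAS  T1:  M=5  r_T1=4 ✓
  13) LOAD T2:  M=5  r_T2=5
  14) LOAD T1:  M=5  r_T1=5
  15) CAS  T1:  M=6  r_T1=5 ✓
  16) CAS  T2:  M=6  r_T2=5 ✗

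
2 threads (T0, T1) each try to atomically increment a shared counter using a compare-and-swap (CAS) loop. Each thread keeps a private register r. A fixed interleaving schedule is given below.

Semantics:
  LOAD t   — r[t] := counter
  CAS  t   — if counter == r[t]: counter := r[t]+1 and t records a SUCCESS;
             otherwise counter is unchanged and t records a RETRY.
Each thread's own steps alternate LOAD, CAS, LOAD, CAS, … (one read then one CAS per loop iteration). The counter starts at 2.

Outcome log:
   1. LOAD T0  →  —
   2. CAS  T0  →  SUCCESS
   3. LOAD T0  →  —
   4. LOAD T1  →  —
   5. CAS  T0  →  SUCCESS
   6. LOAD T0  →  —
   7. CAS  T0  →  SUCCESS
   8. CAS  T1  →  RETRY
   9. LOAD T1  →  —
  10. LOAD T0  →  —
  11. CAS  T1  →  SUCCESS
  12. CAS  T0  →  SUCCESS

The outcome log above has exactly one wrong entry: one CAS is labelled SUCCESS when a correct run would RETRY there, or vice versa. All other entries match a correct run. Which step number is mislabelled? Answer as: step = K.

Correct run:
1. LOAD T0 → mem=2 r[T0]=2 [LOAD]
2. CAS T0 → mem=3 r[T0]=2 [OK]
3. LOAD T0 → mem=3 r[T0]=3 [LOAD]
4. LOAD T1 → mem=3 r[T1]=3 [LOAD]
5. CAS T0 → mem=4 r[T0]=3 [OK]
6. LOAD T0 → mem=4 r[T0]=4 [LOAD]
7. CAS T0 → mem=5 r[T0]=4 [OK]
8. CAS T1 → mem=5 r[T1]=3 [RETRY]
9. LOAD T1 → mem=5 r[T1]=5 [LOAD]
10. LOAD T0 → mem=5 r[T0]=5 [LOAD]
11. CAS T1 → mem=6 r[T1]=5 [OK]
12. CAS T0 → mem=6 r[T0]=5 [RETRY]
Log disagrees first at step 12.

step = 12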